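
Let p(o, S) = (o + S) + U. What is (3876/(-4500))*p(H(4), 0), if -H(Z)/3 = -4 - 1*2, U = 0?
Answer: -1938/125 ≈ -15.504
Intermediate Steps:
H(Z) = 18 (H(Z) = -3*(-4 - 1*2) = -3*(-4 - 2) = -3*(-6) = 18)
p(o, S) = S + o (p(o, S) = (o + S) + 0 = (S + o) + 0 = S + o)
(3876/(-4500))*p(H(4), 0) = (3876/(-4500))*(0 + 18) = (3876*(-1/4500))*18 = -323/375*18 = -1938/125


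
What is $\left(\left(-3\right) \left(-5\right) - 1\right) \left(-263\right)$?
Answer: $-3682$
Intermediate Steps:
$\left(\left(-3\right) \left(-5\right) - 1\right) \left(-263\right) = \left(15 - 1\right) \left(-263\right) = 14 \left(-263\right) = -3682$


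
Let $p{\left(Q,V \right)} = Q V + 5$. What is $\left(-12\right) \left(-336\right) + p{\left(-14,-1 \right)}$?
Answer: $4051$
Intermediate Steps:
$p{\left(Q,V \right)} = 5 + Q V$
$\left(-12\right) \left(-336\right) + p{\left(-14,-1 \right)} = \left(-12\right) \left(-336\right) + \left(5 - -14\right) = 4032 + \left(5 + 14\right) = 4032 + 19 = 4051$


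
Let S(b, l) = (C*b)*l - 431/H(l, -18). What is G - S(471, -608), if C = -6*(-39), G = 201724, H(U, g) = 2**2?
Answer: 268847775/4 ≈ 6.7212e+7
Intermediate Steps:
H(U, g) = 4
C = 234
S(b, l) = -431/4 + 234*b*l (S(b, l) = (234*b)*l - 431/4 = 234*b*l - 431*1/4 = 234*b*l - 431/4 = -431/4 + 234*b*l)
G - S(471, -608) = 201724 - (-431/4 + 234*471*(-608)) = 201724 - (-431/4 - 67010112) = 201724 - 1*(-268040879/4) = 201724 + 268040879/4 = 268847775/4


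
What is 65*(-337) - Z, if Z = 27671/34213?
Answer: -749463436/34213 ≈ -21906.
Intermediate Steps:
Z = 27671/34213 (Z = 27671*(1/34213) = 27671/34213 ≈ 0.80879)
65*(-337) - Z = 65*(-337) - 1*27671/34213 = -21905 - 27671/34213 = -749463436/34213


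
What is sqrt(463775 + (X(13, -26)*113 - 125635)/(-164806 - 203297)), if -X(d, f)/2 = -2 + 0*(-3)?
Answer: 2*sqrt(15710368613906706)/368103 ≈ 681.01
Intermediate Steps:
X(d, f) = 4 (X(d, f) = -2*(-2 + 0*(-3)) = -2*(-2 + 0) = -2*(-2) = 4)
sqrt(463775 + (X(13, -26)*113 - 125635)/(-164806 - 203297)) = sqrt(463775 + (4*113 - 125635)/(-164806 - 203297)) = sqrt(463775 + (452 - 125635)/(-368103)) = sqrt(463775 - 125183*(-1/368103)) = sqrt(463775 + 125183/368103) = sqrt(170717094008/368103) = 2*sqrt(15710368613906706)/368103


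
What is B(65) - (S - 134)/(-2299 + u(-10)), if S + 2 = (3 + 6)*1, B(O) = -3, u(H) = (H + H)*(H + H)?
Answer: -5824/1899 ≈ -3.0669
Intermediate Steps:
u(H) = 4*H**2 (u(H) = (2*H)*(2*H) = 4*H**2)
S = 7 (S = -2 + (3 + 6)*1 = -2 + 9*1 = -2 + 9 = 7)
B(65) - (S - 134)/(-2299 + u(-10)) = -3 - (7 - 134)/(-2299 + 4*(-10)**2) = -3 - (-127)/(-2299 + 4*100) = -3 - (-127)/(-2299 + 400) = -3 - (-127)/(-1899) = -3 - (-127)*(-1)/1899 = -3 - 1*127/1899 = -3 - 127/1899 = -5824/1899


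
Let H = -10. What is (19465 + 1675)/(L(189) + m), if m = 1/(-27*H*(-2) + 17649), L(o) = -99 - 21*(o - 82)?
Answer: -51669180/5733959 ≈ -9.0111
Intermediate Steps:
L(o) = 1623 - 21*o (L(o) = -99 - 21*(-82 + o) = -99 + (1722 - 21*o) = 1623 - 21*o)
m = 1/17109 (m = 1/(-27*(-10)*(-2) + 17649) = 1/(270*(-2) + 17649) = 1/(-540 + 17649) = 1/17109 ≈ 5.8449e-5)
(19465 + 1675)/(L(189) + m) = (19465 + 1675)/((1623 - 21*189) + 1/17109) = 21140/((1623 - 3969) + 1/17109) = 21140/(-2346 + 1/17109) = 21140/(-40137713/17109) = 21140*(-17109/40137713) = -51669180/5733959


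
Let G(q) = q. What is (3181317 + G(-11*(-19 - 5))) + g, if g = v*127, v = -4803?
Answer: 2571600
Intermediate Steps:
g = -609981 (g = -4803*127 = -609981)
(3181317 + G(-11*(-19 - 5))) + g = (3181317 - 11*(-19 - 5)) - 609981 = (3181317 - 11*(-24)) - 609981 = (3181317 + 264) - 609981 = 3181581 - 609981 = 2571600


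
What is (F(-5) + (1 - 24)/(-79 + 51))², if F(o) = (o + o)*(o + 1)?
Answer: 1306449/784 ≈ 1666.4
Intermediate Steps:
F(o) = 2*o*(1 + o) (F(o) = (2*o)*(1 + o) = 2*o*(1 + o))
(F(-5) + (1 - 24)/(-79 + 51))² = (2*(-5)*(1 - 5) + (1 - 24)/(-79 + 51))² = (2*(-5)*(-4) - 23/(-28))² = (40 - 23*(-1/28))² = (40 + 23/28)² = (1143/28)² = 1306449/784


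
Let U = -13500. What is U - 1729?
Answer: -15229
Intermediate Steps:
U - 1729 = -13500 - 1729 = -15229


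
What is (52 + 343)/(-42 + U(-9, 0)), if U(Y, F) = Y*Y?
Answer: 395/39 ≈ 10.128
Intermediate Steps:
U(Y, F) = Y²
(52 + 343)/(-42 + U(-9, 0)) = (52 + 343)/(-42 + (-9)²) = 395/(-42 + 81) = 395/39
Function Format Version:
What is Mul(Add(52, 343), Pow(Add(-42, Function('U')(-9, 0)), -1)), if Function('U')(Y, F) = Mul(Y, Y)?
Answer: Rational(395, 39) ≈ 10.128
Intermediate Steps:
Function('U')(Y, F) = Pow(Y, 2)
Mul(Add(52, 343), Pow(Add(-42, Function('U')(-9, 0)), -1)) = Mul(Add(52, 343), Pow(Add(-42, Pow(-9, 2)), -1)) = Mul(395, Pow(Add(-42, 81), -1)) = Mul(395, Pow(39, -1)) = Mul(395, Rational(1, 39)) = Rational(395, 39)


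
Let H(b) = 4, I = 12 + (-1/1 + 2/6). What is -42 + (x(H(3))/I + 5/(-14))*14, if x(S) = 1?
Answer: -778/17 ≈ -45.765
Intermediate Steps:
I = 34/3 (I = 12 + (-1*1 + 2*(1/6)) = 12 + (-1 + 1/3) = 12 - 2/3 = 34/3 ≈ 11.333)
-42 + (x(H(3))/I + 5/(-14))*14 = -42 + (1/(34/3) + 5/(-14))*14 = -42 + (1*(3/34) + 5*(-1/14))*14 = -42 + (3/34 - 5/14)*14 = -42 - 32/119*14 = -42 - 64/17 = -778/17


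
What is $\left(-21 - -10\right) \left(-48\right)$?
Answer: $528$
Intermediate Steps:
$\left(-21 - -10\right) \left(-48\right) = \left(-21 + 10\right) \left(-48\right) = \left(-11\right) \left(-48\right) = 528$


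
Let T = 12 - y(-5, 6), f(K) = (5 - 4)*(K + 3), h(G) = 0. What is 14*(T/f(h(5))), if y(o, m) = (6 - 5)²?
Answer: 154/3 ≈ 51.333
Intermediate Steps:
y(o, m) = 1 (y(o, m) = 1² = 1)
f(K) = 3 + K (f(K) = 1*(3 + K) = 3 + K)
T = 11 (T = 12 - 1*1 = 12 - 1 = 11)
14*(T/f(h(5))) = 14*(11/(3 + 0)) = 14*(11/3) = 154/3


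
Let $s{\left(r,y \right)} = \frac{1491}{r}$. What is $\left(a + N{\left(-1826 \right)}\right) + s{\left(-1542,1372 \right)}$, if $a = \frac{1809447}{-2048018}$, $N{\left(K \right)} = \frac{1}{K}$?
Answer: $- \frac{889488971689}{480548991538} \approx -1.851$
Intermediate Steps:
$a = - \frac{1809447}{2048018}$ ($a = 1809447 \left(- \frac{1}{2048018}\right) = - \frac{1809447}{2048018} \approx -0.88351$)
$\left(a + N{\left(-1826 \right)}\right) + s{\left(-1542,1372 \right)} = \left(- \frac{1809447}{2048018} + \frac{1}{-1826}\right) + \frac{1491}{-1542} = \left(- \frac{1809447}{2048018} - \frac{1}{1826}\right) + 1491 \left(- \frac{1}{1542}\right) = - \frac{826524560}{934920217} - \frac{497}{514} = - \frac{889488971689}{480548991538}$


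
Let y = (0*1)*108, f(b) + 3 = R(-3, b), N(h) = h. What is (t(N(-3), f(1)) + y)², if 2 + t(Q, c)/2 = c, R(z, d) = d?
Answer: 64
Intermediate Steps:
f(b) = -3 + b
t(Q, c) = -4 + 2*c
y = 0 (y = 0*108 = 0)
(t(N(-3), f(1)) + y)² = ((-4 + 2*(-3 + 1)) + 0)² = ((-4 + 2*(-2)) + 0)² = ((-4 - 4) + 0)² = (-8 + 0)² = (-8)² = 64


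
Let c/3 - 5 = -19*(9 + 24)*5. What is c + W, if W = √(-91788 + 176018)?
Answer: -9390 + √84230 ≈ -9099.8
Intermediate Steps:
W = √84230 ≈ 290.22
c = -9390 (c = 15 + 3*(-19*(9 + 24)*5) = 15 + 3*(-19*33*5) = 15 + 3*(-627*5) = 15 + 3*(-3135) = 15 - 9405 = -9390)
c + W = -9390 + √84230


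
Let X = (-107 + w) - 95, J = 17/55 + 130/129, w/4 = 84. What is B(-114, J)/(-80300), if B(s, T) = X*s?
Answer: 3819/20075 ≈ 0.19024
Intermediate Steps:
w = 336 (w = 4*84 = 336)
J = 9343/7095 (J = 17*(1/55) + 130*(1/129) = 17/55 + 130/129 = 9343/7095 ≈ 1.3168)
X = 134 (X = (-107 + 336) - 95 = 229 - 95 = 134)
B(s, T) = 134*s
B(-114, J)/(-80300) = (134*(-114))/(-80300) = -15276*(-1/80300) = 3819/20075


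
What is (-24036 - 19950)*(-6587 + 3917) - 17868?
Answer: 117424752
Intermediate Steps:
(-24036 - 19950)*(-6587 + 3917) - 17868 = -43986*(-2670) - 17868 = 117442620 - 17868 = 117424752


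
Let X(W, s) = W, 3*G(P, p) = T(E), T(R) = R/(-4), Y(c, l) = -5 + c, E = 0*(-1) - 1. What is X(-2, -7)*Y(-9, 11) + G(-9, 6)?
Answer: 337/12 ≈ 28.083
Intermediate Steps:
E = -1 (E = 0 - 1 = -1)
T(R) = -R/4 (T(R) = R*(-¼) = -R/4)
G(P, p) = 1/12 (G(P, p) = (-¼*(-1))/3 = (⅓)*(¼) = 1/12)
X(-2, -7)*Y(-9, 11) + G(-9, 6) = -2*(-5 - 9) + 1/12 = -2*(-14) + 1/12 = 28 + 1/12 = 337/12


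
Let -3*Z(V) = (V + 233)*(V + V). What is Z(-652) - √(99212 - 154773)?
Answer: -546376/3 - I*√55561 ≈ -1.8213e+5 - 235.71*I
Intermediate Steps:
Z(V) = -2*V*(233 + V)/3 (Z(V) = -(V + 233)*(V + V)/3 = -(233 + V)*2*V/3 = -2*V*(233 + V)/3)
Z(-652) - √(99212 - 154773) = -⅔*(-652)*(233 - 652) - √(99212 - 154773) = -⅔*(-652)*(-419) - √(-55561) = -546376/3 - I*√55561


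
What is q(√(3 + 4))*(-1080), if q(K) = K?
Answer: -1080*√7 ≈ -2857.4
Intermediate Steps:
q(√(3 + 4))*(-1080) = √(3 + 4)*(-1080) = √7*(-1080) = -1080*√7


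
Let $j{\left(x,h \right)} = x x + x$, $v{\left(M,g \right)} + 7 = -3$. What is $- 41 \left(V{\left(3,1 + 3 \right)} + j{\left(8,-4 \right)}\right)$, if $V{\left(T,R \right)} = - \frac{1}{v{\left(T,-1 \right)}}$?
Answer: $- \frac{29561}{10} \approx -2956.1$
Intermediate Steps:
$v{\left(M,g \right)} = -10$ ($v{\left(M,g \right)} = -7 - 3 = -10$)
$V{\left(T,R \right)} = \frac{1}{10}$ ($V{\left(T,R \right)} = - \frac{1}{-10} = \left(-1\right) \left(- \frac{1}{10}\right) = \frac{1}{10}$)
$j{\left(x,h \right)} = x + x^{2}$ ($j{\left(x,h \right)} = x^{2} + x = x + x^{2}$)
$- 41 \left(V{\left(3,1 + 3 \right)} + j{\left(8,-4 \right)}\right) = - 41 \left(\frac{1}{10} + 8 \left(1 + 8\right)\right) = - 41 \left(\frac{1}{10} + 8 \cdot 9\right) = - 41 \left(\frac{1}{10} + 72\right) = \left(-41\right) \frac{721}{10} = - \frac{29561}{10}$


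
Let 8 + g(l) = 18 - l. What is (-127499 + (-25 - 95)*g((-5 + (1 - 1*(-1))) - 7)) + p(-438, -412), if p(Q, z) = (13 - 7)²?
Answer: -129863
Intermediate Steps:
p(Q, z) = 36 (p(Q, z) = 6² = 36)
g(l) = 10 - l (g(l) = -8 + (18 - l) = 10 - l)
(-127499 + (-25 - 95)*g((-5 + (1 - 1*(-1))) - 7)) + p(-438, -412) = (-127499 + (-25 - 95)*(10 - ((-5 + (1 - 1*(-1))) - 7))) + 36 = (-127499 - 120*(10 - ((-5 + (1 + 1)) - 7))) + 36 = (-127499 - 120*(10 - ((-5 + 2) - 7))) + 36 = (-127499 - 120*(10 - (-3 - 7))) + 36 = (-127499 - 120*(10 - 1*(-10))) + 36 = (-127499 - 120*(10 + 10)) + 36 = (-127499 - 120*20) + 36 = (-127499 - 2400) + 36 = -129899 + 36 = -129863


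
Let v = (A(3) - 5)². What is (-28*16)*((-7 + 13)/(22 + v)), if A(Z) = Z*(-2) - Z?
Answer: -1344/109 ≈ -12.330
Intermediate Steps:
A(Z) = -3*Z (A(Z) = -2*Z - Z = -3*Z)
v = 196 (v = (-3*3 - 5)² = (-9 - 5)² = (-14)² = 196)
(-28*16)*((-7 + 13)/(22 + v)) = (-28*16)*((-7 + 13)/(22 + 196)) = -2688/218 = -448*3/109 = -1344/109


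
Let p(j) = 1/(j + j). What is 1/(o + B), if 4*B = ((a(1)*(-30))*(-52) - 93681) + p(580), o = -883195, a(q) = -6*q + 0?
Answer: -4640/4217552359 ≈ -1.1002e-6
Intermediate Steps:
p(j) = 1/(2*j)
a(q) = -6*q
B = -119527559/4640 (B = (((-6*1*(-30))*(-52) - 93681) + (½)/580)/4 = ((-6*(-30)*(-52) - 93681) + (½)*(1/580))/4 = ((180*(-52) - 93681) + 1/1160)/4 = ((-9360 - 93681) + 1/1160)/4 = (-103041 + 1/1160)/4 = (¼)*(-119527559/1160) = -119527559/4640 ≈ -25760.)
1/(o + B) = 1/(-883195 - 119527559/4640) = 1/(-4217552359/4640) = -4640/4217552359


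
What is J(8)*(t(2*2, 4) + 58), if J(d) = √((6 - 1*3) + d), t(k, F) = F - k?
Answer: 58*√11 ≈ 192.36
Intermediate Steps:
J(d) = √(3 + d) (J(d) = √((6 - 3) + d) = √(3 + d))
J(8)*(t(2*2, 4) + 58) = √(3 + 8)*((4 - 2*2) + 58) = √11*((4 - 1*4) + 58) = √11*((4 - 4) + 58) = √11*(0 + 58) = √11*58 = 58*√11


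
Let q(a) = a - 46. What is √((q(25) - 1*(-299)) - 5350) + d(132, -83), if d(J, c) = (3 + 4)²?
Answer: 49 + 4*I*√317 ≈ 49.0 + 71.218*I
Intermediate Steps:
q(a) = -46 + a
d(J, c) = 49 (d(J, c) = 7² = 49)
√((q(25) - 1*(-299)) - 5350) + d(132, -83) = √(((-46 + 25) - 1*(-299)) - 5350) + 49 = √((-21 + 299) - 5350) + 49 = √(278 - 5350) + 49 = √(-5072) + 49 = 4*I*√317 + 49 = 49 + 4*I*√317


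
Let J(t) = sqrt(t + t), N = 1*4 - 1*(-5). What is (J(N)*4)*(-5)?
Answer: -60*sqrt(2) ≈ -84.853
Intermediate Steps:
N = 9 (N = 4 + 5 = 9)
J(t) = sqrt(2)*sqrt(t) (J(t) = sqrt(2*t) = sqrt(2)*sqrt(t))
(J(N)*4)*(-5) = ((sqrt(2)*sqrt(9))*4)*(-5) = ((sqrt(2)*3)*4)*(-5) = ((3*sqrt(2))*4)*(-5) = (12*sqrt(2))*(-5) = -60*sqrt(2)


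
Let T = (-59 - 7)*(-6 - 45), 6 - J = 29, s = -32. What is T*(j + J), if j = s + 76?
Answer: 70686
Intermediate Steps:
J = -23 (J = 6 - 1*29 = 6 - 29 = -23)
T = 3366 (T = -66*(-51) = 3366)
j = 44 (j = -32 + 76 = 44)
T*(j + J) = 3366*(44 - 23) = 3366*21 = 70686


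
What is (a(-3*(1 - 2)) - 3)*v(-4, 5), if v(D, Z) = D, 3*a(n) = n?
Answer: 8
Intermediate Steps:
a(n) = n/3
(a(-3*(1 - 2)) - 3)*v(-4, 5) = ((-3*(1 - 2))/3 - 3)*(-4) = ((-3*(-1))/3 - 3)*(-4) = ((1/3)*3 - 3)*(-4) = (1 - 3)*(-4) = -2*(-4) = 8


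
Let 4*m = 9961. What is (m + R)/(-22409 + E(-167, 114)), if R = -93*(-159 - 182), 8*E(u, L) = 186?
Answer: -136813/89543 ≈ -1.5279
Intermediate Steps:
E(u, L) = 93/4 (E(u, L) = (⅛)*186 = 93/4)
m = 9961/4 (m = (¼)*9961 = 9961/4 ≈ 2490.3)
R = 31713 (R = -93*(-341) = 31713)
(m + R)/(-22409 + E(-167, 114)) = (9961/4 + 31713)/(-22409 + 93/4) = 136813/(4*(-89543/4)) = (136813/4)*(-4/89543) = -136813/89543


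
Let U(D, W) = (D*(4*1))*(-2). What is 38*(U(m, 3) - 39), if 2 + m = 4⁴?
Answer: -78698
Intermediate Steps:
m = 254 (m = -2 + 4⁴ = -2 + 256 = 254)
U(D, W) = -8*D (U(D, W) = (D*4)*(-2) = (4*D)*(-2) = -8*D)
38*(U(m, 3) - 39) = 38*(-8*254 - 39) = 38*(-2032 - 39) = 38*(-2071) = -78698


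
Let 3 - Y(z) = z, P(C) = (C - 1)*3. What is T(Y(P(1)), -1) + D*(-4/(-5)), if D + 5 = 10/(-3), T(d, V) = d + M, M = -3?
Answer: -20/3 ≈ -6.6667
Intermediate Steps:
P(C) = -3 + 3*C (P(C) = (-1 + C)*3 = -3 + 3*C)
Y(z) = 3 - z
T(d, V) = -3 + d (T(d, V) = d - 3 = -3 + d)
D = -25/3 (D = -5 + 10/(-3) = -5 + 10*(-1/3) = -5 - 10/3 = -25/3 ≈ -8.3333)
T(Y(P(1)), -1) + D*(-4/(-5)) = (-3 + (3 - (-3 + 3*1))) - (-100)/(3*(-5)) = (-3 + (3 - (-3 + 3))) - (-100)*(-1)/(3*5) = (-3 + (3 - 1*0)) - 25/3*4/5 = (-3 + (3 + 0)) - 20/3 = (-3 + 3) - 20/3 = 0 - 20/3 = -20/3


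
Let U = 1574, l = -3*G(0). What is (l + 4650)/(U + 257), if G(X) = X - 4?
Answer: 4662/1831 ≈ 2.5462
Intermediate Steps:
G(X) = -4 + X
l = 12 (l = -3*(-4 + 0) = -3*(-4) = 12)
(l + 4650)/(U + 257) = (12 + 4650)/(1574 + 257) = 4662/1831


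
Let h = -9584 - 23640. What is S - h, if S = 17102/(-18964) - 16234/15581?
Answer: 4908194767489/147739042 ≈ 33222.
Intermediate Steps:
h = -33224
S = -287163919/147739042 (S = 17102*(-1/18964) - 16234*1/15581 = -8551/9482 - 16234/15581 = -287163919/147739042 ≈ -1.9437)
S - h = -287163919/147739042 - 1*(-33224) = -287163919/147739042 + 33224 = 4908194767489/147739042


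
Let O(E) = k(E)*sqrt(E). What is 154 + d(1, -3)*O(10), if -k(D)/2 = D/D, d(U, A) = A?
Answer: 154 + 6*sqrt(10) ≈ 172.97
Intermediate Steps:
k(D) = -2 (k(D) = -2*D/D = -2*1 = -2)
O(E) = -2*sqrt(E)
154 + d(1, -3)*O(10) = 154 - (-6)*sqrt(10) = 154 + 6*sqrt(10)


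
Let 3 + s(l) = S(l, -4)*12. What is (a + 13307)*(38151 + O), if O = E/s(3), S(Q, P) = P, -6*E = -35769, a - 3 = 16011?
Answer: 113750203759/102 ≈ 1.1152e+9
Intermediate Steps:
a = 16014 (a = 3 + 16011 = 16014)
E = 11923/2 (E = -1/6*(-35769) = 11923/2 ≈ 5961.5)
s(l) = -51 (s(l) = -3 - 4*12 = -3 - 48 = -51)
O = -11923/102 (O = (11923/2)/(-51) = (11923/2)*(-1/51) = -11923/102 ≈ -116.89)
(a + 13307)*(38151 + O) = (16014 + 13307)*(38151 - 11923/102) = 29321*(3879479/102) = 113750203759/102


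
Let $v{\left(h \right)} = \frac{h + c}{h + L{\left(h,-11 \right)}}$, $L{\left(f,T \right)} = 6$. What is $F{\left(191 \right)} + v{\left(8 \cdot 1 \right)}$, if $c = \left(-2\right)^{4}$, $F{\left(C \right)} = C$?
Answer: $\frac{1349}{7} \approx 192.71$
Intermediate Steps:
$c = 16$
$v{\left(h \right)} = \frac{16 + h}{6 + h}$ ($v{\left(h \right)} = \frac{h + 16}{h + 6} = \frac{16 + h}{6 + h}$)
$F{\left(191 \right)} + v{\left(8 \cdot 1 \right)} = 191 + \frac{16 + 8 \cdot 1}{6 + 8 \cdot 1} = 191 + \frac{16 + 8}{6 + 8} = 191 + \frac{1}{14} \cdot 24 = 191 + \frac{12}{7} = \frac{1349}{7}$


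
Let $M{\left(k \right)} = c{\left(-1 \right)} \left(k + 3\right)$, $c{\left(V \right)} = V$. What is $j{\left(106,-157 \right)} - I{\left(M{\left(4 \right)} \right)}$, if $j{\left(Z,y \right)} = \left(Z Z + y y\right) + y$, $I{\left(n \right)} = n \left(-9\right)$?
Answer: $35665$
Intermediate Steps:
$M{\left(k \right)} = -3 - k$ ($M{\left(k \right)} = - (k + 3) = - (3 + k) = -3 - k$)
$I{\left(n \right)} = - 9 n$
$j{\left(Z,y \right)} = y + Z^{2} + y^{2}$ ($j{\left(Z,y \right)} = \left(Z^{2} + y^{2}\right) + y = y + Z^{2} + y^{2}$)
$j{\left(106,-157 \right)} - I{\left(M{\left(4 \right)} \right)} = \left(-157 + 106^{2} + \left(-157\right)^{2}\right) - - 9 \left(-3 - 4\right) = \left(-157 + 11236 + 24649\right) - - 9 \left(-3 - 4\right) = 35728 - \left(-9\right) \left(-7\right) = 35728 - 63 = 35665$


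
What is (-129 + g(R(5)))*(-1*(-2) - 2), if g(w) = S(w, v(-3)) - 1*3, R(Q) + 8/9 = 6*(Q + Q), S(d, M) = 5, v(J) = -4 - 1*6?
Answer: 0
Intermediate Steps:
v(J) = -10 (v(J) = -4 - 6 = -10)
R(Q) = -8/9 + 12*Q (R(Q) = -8/9 + 6*(Q + Q) = -8/9 + 6*(2*Q) = -8/9 + 12*Q)
g(w) = 2 (g(w) = 5 - 1*3 = 5 - 3 = 2)
(-129 + g(R(5)))*(-1*(-2) - 2) = (-129 + 2)*(-1*(-2) - 2) = -127*(2 - 2) = -127*0 = 0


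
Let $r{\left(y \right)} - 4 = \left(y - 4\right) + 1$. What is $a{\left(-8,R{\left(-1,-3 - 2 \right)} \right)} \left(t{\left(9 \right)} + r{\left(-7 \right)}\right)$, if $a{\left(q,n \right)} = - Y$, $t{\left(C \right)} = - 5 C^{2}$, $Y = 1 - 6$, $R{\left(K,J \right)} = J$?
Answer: $-2055$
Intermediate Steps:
$r{\left(y \right)} = 1 + y$ ($r{\left(y \right)} = 4 + \left(\left(y - 4\right) + 1\right) = 4 + \left(\left(-4 + y\right) + 1\right) = 4 + \left(-3 + y\right) = 1 + y$)
$Y = -5$
$a{\left(q,n \right)} = 5$ ($a{\left(q,n \right)} = \left(-1\right) \left(-5\right) = 5$)
$a{\left(-8,R{\left(-1,-3 - 2 \right)} \right)} \left(t{\left(9 \right)} + r{\left(-7 \right)}\right) = 5 \left(- 5 \cdot 9^{2} + \left(1 - 7\right)\right) = 5 \left(\left(-5\right) 81 - 6\right) = 5 \left(-405 - 6\right) = 5 \left(-411\right) = -2055$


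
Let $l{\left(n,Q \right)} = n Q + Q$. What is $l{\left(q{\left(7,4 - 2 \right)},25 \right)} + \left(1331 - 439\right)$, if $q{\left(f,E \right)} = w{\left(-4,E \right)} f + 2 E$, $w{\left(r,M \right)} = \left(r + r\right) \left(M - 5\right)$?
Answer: $5217$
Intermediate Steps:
$w{\left(r,M \right)} = 2 r \left(-5 + M\right)$
$q{\left(f,E \right)} = 2 E + f \left(40 - 8 E\right)$ ($q{\left(f,E \right)} = 2 \left(-4\right) \left(-5 + E\right) f + 2 E = \left(40 - 8 E\right) f + 2 E = f \left(40 - 8 E\right) + 2 E = 2 E + f \left(40 - 8 E\right)$)
$l{\left(n,Q \right)} = Q + Q n$ ($l{\left(n,Q \right)} = Q n + Q = Q + Q n$)
$l{\left(q{\left(7,4 - 2 \right)},25 \right)} + \left(1331 - 439\right) = 25 \left(1 + \left(2 \left(4 - 2\right) - 56 \left(-5 + \left(4 - 2\right)\right)\right)\right) + \left(1331 - 439\right) = 25 \left(1 - \left(-4 + 56 \left(-5 + 2\right)\right)\right) + 892 = 25 \left(1 - \left(-4 + 56 \left(-3\right)\right)\right) + 892 = 25 \left(1 + \left(4 + 168\right)\right) + 892 = 25 \left(1 + 172\right) + 892 = 25 \cdot 173 + 892 = 4325 + 892 = 5217$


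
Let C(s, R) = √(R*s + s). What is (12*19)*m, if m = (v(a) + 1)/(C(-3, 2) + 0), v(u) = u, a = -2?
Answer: 76*I ≈ 76.0*I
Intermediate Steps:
C(s, R) = √(s + R*s)
m = I/3 (m = (-2 + 1)/(√(-3*(1 + 2)) + 0) = -1/(√(-3*3) + 0) = -1/(√(-9) + 0) = -1/(3*I + 0) = -1/(3*I) = -(-1)*I/3 = I/3 ≈ 0.33333*I)
(12*19)*m = (12*19)*(I/3) = 228*(I/3) = 76*I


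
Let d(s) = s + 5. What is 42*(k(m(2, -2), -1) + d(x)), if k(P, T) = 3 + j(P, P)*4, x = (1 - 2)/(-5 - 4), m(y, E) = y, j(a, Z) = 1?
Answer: 1526/3 ≈ 508.67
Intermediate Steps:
x = ⅑ (x = -1/(-9) = -1*(-⅑) = ⅑ ≈ 0.11111)
k(P, T) = 7 (k(P, T) = 3 + 1*4 = 3 + 4 = 7)
d(s) = 5 + s
42*(k(m(2, -2), -1) + d(x)) = 42*(7 + (5 + ⅑)) = 42*(7 + 46/9) = 42*(109/9) = 1526/3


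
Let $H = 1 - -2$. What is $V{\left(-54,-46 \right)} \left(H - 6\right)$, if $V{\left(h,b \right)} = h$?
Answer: $162$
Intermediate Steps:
$H = 3$ ($H = 1 + 2 = 3$)
$V{\left(-54,-46 \right)} \left(H - 6\right) = - 54 \left(3 - 6\right) = \left(-54\right) \left(-3\right) = 162$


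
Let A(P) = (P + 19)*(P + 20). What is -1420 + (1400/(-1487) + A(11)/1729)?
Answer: -3651890350/2571023 ≈ -1420.4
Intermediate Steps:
A(P) = (19 + P)*(20 + P)
-1420 + (1400/(-1487) + A(11)/1729) = -1420 + (1400/(-1487) + (380 + 11² + 39*11)/1729) = -1420 + (1400*(-1/1487) + (380 + 121 + 429)*(1/1729)) = -1420 + (-1400/1487 + 930*(1/1729)) = -1420 + (-1400/1487 + 930/1729) = -1420 - 1037690/2571023 = -3651890350/2571023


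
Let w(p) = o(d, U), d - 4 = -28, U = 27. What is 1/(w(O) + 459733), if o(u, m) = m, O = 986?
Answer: 1/459760 ≈ 2.1750e-6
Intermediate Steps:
d = -24 (d = 4 - 28 = -24)
w(p) = 27
1/(w(O) + 459733) = 1/(27 + 459733) = 1/459760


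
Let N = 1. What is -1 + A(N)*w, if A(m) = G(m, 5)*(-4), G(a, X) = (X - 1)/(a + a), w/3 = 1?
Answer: -25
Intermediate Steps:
w = 3 (w = 3*1 = 3)
G(a, X) = (-1 + X)/(2*a) (G(a, X) = (-1 + X)/((2*a)) = (-1 + X)*(1/(2*a)) = (-1 + X)/(2*a))
A(m) = -8/m (A(m) = ((-1 + 5)/(2*m))*(-4) = ((½)*4/m)*(-4) = (2/m)*(-4) = -8/m)
-1 + A(N)*w = -1 - 8/1*3 = -1 - 8*1*3 = -1 - 8*3 = -1 - 24 = -25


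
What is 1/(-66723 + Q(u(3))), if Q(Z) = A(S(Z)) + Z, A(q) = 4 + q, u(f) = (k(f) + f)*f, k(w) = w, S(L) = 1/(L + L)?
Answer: -36/2401235 ≈ -1.4992e-5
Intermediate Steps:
S(L) = 1/(2*L)
u(f) = 2*f² (u(f) = (f + f)*f = (2*f)*f = 2*f²)
Q(Z) = 4 + Z + 1/(2*Z) (Q(Z) = (4 + 1/(2*Z)) + Z = 4 + Z + 1/(2*Z))
1/(-66723 + Q(u(3))) = 1/(-66723 + (4 + 2*3² + 1/(2*((2*3²))))) = 1/(-66723 + (4 + 2*9 + 1/(2*((2*9))))) = 1/(-66723 + (4 + 18 + (½)/18)) = 1/(-66723 + (4 + 18 + (½)*(1/18))) = 1/(-66723 + (4 + 18 + 1/36)) = 1/(-66723 + 793/36) = 1/(-2401235/36) = -36/2401235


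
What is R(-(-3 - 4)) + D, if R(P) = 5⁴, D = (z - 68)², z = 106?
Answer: 2069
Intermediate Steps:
D = 1444 (D = (106 - 68)² = 38² = 1444)
R(P) = 625
R(-(-3 - 4)) + D = 625 + 1444 = 2069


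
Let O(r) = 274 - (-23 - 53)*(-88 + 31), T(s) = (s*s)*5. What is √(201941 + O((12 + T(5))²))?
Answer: 9*√2443 ≈ 444.84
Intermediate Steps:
T(s) = 5*s² (T(s) = s²*5 = 5*s²)
O(r) = -4058 (O(r) = 274 - (-76)*(-57) = 274 - 1*4332 = 274 - 4332 = -4058)
√(201941 + O((12 + T(5))²)) = √(201941 - 4058) = √197883 = 9*√2443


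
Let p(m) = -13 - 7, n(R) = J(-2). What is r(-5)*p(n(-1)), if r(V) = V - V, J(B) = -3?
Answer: 0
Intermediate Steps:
r(V) = 0
n(R) = -3
p(m) = -20
r(-5)*p(n(-1)) = 0*(-20) = 0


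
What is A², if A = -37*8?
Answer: 87616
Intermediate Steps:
A = -296
A² = (-296)² = 87616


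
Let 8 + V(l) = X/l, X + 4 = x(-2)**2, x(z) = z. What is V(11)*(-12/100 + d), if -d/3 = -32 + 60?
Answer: 16824/25 ≈ 672.96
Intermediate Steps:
X = 0 (X = -4 + (-2)**2 = -4 + 4 = 0)
d = -84 (d = -3*(-32 + 60) = -3*28 = -84)
V(l) = -8 (V(l) = -8 + 0/l = -8 + 0 = -8)
V(11)*(-12/100 + d) = -8*(-12/100 - 84) = -8*(-12*1/100 - 84) = -8*(-3/25 - 84) = -8*(-2103/25) = 16824/25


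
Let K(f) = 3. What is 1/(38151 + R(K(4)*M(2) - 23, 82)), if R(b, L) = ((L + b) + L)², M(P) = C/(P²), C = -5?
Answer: 16/911817 ≈ 1.7547e-5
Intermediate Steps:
M(P) = -5/P²
R(b, L) = (b + 2*L)²
1/(38151 + R(K(4)*M(2) - 23, 82)) = 1/(38151 + ((3*(-5/2²) - 23) + 2*82)²) = 1/(38151 + ((3*(-5*¼) - 23) + 164)²) = 1/(38151 + ((3*(-5/4) - 23) + 164)²) = 1/(38151 + ((-15/4 - 23) + 164)²) = 1/(38151 + (-107/4 + 164)²) = 1/(38151 + (549/4)²) = 1/(38151 + 301401/16) = 1/(911817/16) = 16/911817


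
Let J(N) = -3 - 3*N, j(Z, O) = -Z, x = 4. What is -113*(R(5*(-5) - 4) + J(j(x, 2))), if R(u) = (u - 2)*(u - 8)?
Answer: -130628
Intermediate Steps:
R(u) = (-8 + u)*(-2 + u) (R(u) = (-2 + u)*(-8 + u) = (-8 + u)*(-2 + u))
-113*(R(5*(-5) - 4) + J(j(x, 2))) = -113*((16 + (5*(-5) - 4)² - 10*(5*(-5) - 4)) + (-3 - (-3)*4)) = -113*((16 + (-25 - 4)² - 10*(-25 - 4)) + (-3 - 3*(-4))) = -113*((16 + (-29)² - 10*(-29)) + (-3 + 12)) = -113*((16 + 841 + 290) + 9) = -113*(1147 + 9) = -113*1156 = -130628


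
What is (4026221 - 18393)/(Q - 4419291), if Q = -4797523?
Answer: -2003914/4608407 ≈ -0.43484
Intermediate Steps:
(4026221 - 18393)/(Q - 4419291) = (4026221 - 18393)/(-4797523 - 4419291) = 4007828/(-9216814) = 4007828*(-1/9216814) = -2003914/4608407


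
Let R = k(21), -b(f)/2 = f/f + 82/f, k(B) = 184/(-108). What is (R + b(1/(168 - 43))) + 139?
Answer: -549847/27 ≈ -20365.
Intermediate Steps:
k(B) = -46/27 (k(B) = 184*(-1/108) = -46/27)
b(f) = -2 - 164/f (b(f) = -2*(f/f + 82/f) = -2*(1 + 82/f) = -2 - 164/f)
R = -46/27 ≈ -1.7037
(R + b(1/(168 - 43))) + 139 = (-46/27 + (-2 - 164/(1/(168 - 43)))) + 139 = (-46/27 + (-2 - 164/(1/125))) + 139 = (-46/27 + (-2 - 164/1/125)) + 139 = (-46/27 + (-2 - 164*125)) + 139 = (-46/27 + (-2 - 20500)) + 139 = (-46/27 - 20502) + 139 = -553600/27 + 139 = -549847/27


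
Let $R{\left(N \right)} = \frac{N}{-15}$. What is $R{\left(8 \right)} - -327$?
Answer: $\frac{4897}{15} \approx 326.47$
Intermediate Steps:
$R{\left(N \right)} = - \frac{N}{15}$ ($R{\left(N \right)} = N \left(- \frac{1}{15}\right) = - \frac{N}{15}$)
$R{\left(8 \right)} - -327 = \left(- \frac{1}{15}\right) 8 - -327 = - \frac{8}{15} + 327 = \frac{4897}{15}$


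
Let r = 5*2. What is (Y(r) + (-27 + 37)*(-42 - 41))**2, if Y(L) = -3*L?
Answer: 739600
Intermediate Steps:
r = 10
(Y(r) + (-27 + 37)*(-42 - 41))**2 = (-3*10 + (-27 + 37)*(-42 - 41))**2 = (-30 + 10*(-83))**2 = (-30 - 830)**2 = (-860)**2 = 739600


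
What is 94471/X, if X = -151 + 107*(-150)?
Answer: -94471/16201 ≈ -5.8312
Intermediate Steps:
X = -16201 (X = -151 - 16050 = -16201)
94471/X = 94471/(-16201) = 94471*(-1/16201) = -94471/16201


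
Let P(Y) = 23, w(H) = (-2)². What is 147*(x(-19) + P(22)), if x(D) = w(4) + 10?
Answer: 5439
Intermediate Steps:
w(H) = 4
x(D) = 14 (x(D) = 4 + 10 = 14)
147*(x(-19) + P(22)) = 147*(14 + 23) = 147*37 = 5439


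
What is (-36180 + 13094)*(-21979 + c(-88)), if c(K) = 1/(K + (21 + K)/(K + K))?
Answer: 1117818628830/2203 ≈ 5.0741e+8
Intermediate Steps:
c(K) = 1/(K + (21 + K)/(2*K)) (c(K) = 1/(K + (21 + K)/((2*K))) = 1/(K + (21 + K)*(1/(2*K))) = 1/(K + (21 + K)/(2*K)))
(-36180 + 13094)*(-21979 + c(-88)) = (-36180 + 13094)*(-21979 + 2*(-88)/(21 - 88 + 2*(-88)²)) = -23086*(-21979 + 2*(-88)/(21 - 88 + 2*7744)) = -23086*(-21979 + 2*(-88)/(21 - 88 + 15488)) = -23086*(-21979 + 2*(-88)/15421) = -23086*(-21979 + 2*(-88)*(1/15421)) = -23086*(-21979 - 176/15421) = -23086*(-338938335/15421) = 1117818628830/2203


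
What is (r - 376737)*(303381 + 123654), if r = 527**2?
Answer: -42279881280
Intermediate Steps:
r = 277729
(r - 376737)*(303381 + 123654) = (277729 - 376737)*(303381 + 123654) = -99008*427035 = -42279881280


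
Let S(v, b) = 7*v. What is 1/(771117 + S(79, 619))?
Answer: 1/771670 ≈ 1.2959e-6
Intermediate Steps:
1/(771117 + S(79, 619)) = 1/(771117 + 7*79) = 1/(771117 + 553) = 1/771670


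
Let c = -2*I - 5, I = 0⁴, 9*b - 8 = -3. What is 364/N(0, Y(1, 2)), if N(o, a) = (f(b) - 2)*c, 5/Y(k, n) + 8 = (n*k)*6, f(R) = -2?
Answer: 91/5 ≈ 18.200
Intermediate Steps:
b = 5/9 (b = 8/9 + (⅑)*(-3) = 8/9 - ⅓ = 5/9 ≈ 0.55556)
I = 0
c = -5 (c = -2*0 - 5 = 0 - 5 = -5)
Y(k, n) = 5/(-8 + 6*k*n) (Y(k, n) = 5/(-8 + (n*k)*6) = 5/(-8 + (k*n)*6) = 5/(-8 + 6*k*n))
N(o, a) = 20 (N(o, a) = (-2 - 2)*(-5) = -4*(-5) = 20)
364/N(0, Y(1, 2)) = 364/20 = 364*(1/20) = 91/5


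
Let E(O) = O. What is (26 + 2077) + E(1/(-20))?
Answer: 42059/20 ≈ 2102.9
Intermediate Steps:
(26 + 2077) + E(1/(-20)) = (26 + 2077) + 1/(-20) = 2103 - 1/20 = 42059/20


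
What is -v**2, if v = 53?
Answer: -2809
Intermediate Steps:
-v**2 = -1*53**2 = -1*2809 = -2809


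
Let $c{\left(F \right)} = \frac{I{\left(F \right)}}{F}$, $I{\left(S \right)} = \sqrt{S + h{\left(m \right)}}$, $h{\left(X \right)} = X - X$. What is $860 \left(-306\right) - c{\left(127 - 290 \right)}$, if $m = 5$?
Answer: $-263160 + \frac{i \sqrt{163}}{163} \approx -2.6316 \cdot 10^{5} + 0.078326 i$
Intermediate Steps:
$h{\left(X \right)} = 0$
$I{\left(S \right)} = \sqrt{S}$ ($I{\left(S \right)} = \sqrt{S + 0} = \sqrt{S}$)
$c{\left(F \right)} = \frac{1}{\sqrt{F}}$ ($c{\left(F \right)} = \frac{\sqrt{F}}{F} = \frac{1}{\sqrt{F}}$)
$860 \left(-306\right) - c{\left(127 - 290 \right)} = 860 \left(-306\right) - \frac{1}{\sqrt{127 - 290}} = -263160 - \frac{1}{\sqrt{-163}} = -263160 - - \frac{i \sqrt{163}}{163} = -263160 + \frac{i \sqrt{163}}{163}$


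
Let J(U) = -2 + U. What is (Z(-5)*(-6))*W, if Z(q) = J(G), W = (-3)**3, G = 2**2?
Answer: 324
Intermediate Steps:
G = 4
W = -27
Z(q) = 2 (Z(q) = -2 + 4 = 2)
(Z(-5)*(-6))*W = (2*(-6))*(-27) = -12*(-27) = 324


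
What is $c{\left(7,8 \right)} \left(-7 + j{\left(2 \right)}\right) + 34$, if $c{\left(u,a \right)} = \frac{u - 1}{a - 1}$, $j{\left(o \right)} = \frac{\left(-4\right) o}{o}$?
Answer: $\frac{172}{7} \approx 24.571$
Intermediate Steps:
$j{\left(o \right)} = -4$
$c{\left(u,a \right)} = \frac{-1 + u}{-1 + a}$
$c{\left(7,8 \right)} \left(-7 + j{\left(2 \right)}\right) + 34 = \frac{-1 + 7}{-1 + 8} \left(-7 - 4\right) + 34 = \frac{1}{7} \cdot 6 \left(-11\right) + 34 = \frac{6}{7} \left(-11\right) + 34 = - \frac{66}{7} + 34 = \frac{172}{7}$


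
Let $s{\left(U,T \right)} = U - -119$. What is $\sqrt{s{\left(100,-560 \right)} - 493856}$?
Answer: $i \sqrt{493637} \approx 702.59 i$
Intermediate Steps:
$s{\left(U,T \right)} = 119 + U$ ($s{\left(U,T \right)} = U + 119 = 119 + U$)
$\sqrt{s{\left(100,-560 \right)} - 493856} = \sqrt{\left(119 + 100\right) - 493856} = \sqrt{219 - 493856} = \sqrt{-493637} = i \sqrt{493637}$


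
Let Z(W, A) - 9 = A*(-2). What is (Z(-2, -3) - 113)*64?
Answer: -6272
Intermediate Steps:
Z(W, A) = 9 - 2*A (Z(W, A) = 9 + A*(-2) = 9 - 2*A)
(Z(-2, -3) - 113)*64 = ((9 - 2*(-3)) - 113)*64 = ((9 + 6) - 113)*64 = (15 - 113)*64 = -98*64 = -6272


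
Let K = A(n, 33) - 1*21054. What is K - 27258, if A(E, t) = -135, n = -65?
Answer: -48447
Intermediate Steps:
K = -21189 (K = -135 - 1*21054 = -135 - 21054 = -21189)
K - 27258 = -21189 - 27258 = -48447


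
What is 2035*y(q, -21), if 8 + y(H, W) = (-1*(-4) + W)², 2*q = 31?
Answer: 571835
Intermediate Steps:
q = 31/2 (q = (½)*31 = 31/2 ≈ 15.500)
y(H, W) = -8 + (4 + W)² (y(H, W) = -8 + (-1*(-4) + W)² = -8 + (4 + W)²)
2035*y(q, -21) = 2035*(-8 + (4 - 21)²) = 2035*(-8 + (-17)²) = 2035*(-8 + 289) = 2035*281 = 571835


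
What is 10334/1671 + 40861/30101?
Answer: 379342465/50298771 ≈ 7.5418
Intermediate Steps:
10334/1671 + 40861/30101 = 379342465/50298771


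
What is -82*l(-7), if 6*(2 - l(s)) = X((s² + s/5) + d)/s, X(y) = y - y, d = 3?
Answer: -164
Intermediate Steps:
X(y) = 0
l(s) = 2 (l(s) = 2 - 0/s = 2 - ⅙*0 = 2 + 0 = 2)
-82*l(-7) = -82*2 = -164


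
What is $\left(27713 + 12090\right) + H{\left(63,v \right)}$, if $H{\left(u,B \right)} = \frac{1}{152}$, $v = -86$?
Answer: $\frac{6050057}{152} \approx 39803.0$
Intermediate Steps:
$H{\left(u,B \right)} = \frac{1}{152}$
$\left(27713 + 12090\right) + H{\left(63,v \right)} = \left(27713 + 12090\right) + \frac{1}{152} = 39803 + \frac{1}{152} = \frac{6050057}{152}$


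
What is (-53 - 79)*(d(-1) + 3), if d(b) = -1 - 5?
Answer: 396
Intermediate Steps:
d(b) = -6
(-53 - 79)*(d(-1) + 3) = (-53 - 79)*(-6 + 3) = -132*(-3) = 396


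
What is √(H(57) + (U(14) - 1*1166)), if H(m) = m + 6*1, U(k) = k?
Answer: 33*I ≈ 33.0*I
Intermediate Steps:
H(m) = 6 + m (H(m) = m + 6 = 6 + m)
√(H(57) + (U(14) - 1*1166)) = √((6 + 57) + (14 - 1*1166)) = √(63 + (14 - 1166)) = √(63 - 1152) = √(-1089) = 33*I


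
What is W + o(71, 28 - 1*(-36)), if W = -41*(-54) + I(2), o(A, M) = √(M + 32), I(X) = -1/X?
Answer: 4427/2 + 4*√6 ≈ 2223.3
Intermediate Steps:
o(A, M) = √(32 + M)
W = 4427/2 (W = -41*(-54) - 1/2 = 2214 - 1*½ = 2214 - ½ = 4427/2 ≈ 2213.5)
W + o(71, 28 - 1*(-36)) = 4427/2 + √(32 + (28 - 1*(-36))) = 4427/2 + √(32 + (28 + 36)) = 4427/2 + √(32 + 64) = 4427/2 + √96 = 4427/2 + 4*√6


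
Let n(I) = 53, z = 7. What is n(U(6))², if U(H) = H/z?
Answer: 2809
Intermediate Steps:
U(H) = H/7
n(U(6))² = 53² = 2809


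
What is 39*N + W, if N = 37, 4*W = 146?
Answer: 2959/2 ≈ 1479.5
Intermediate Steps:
W = 73/2 (W = (¼)*146 = 73/2 ≈ 36.500)
39*N + W = 39*37 + 73/2 = 1443 + 73/2 = 2959/2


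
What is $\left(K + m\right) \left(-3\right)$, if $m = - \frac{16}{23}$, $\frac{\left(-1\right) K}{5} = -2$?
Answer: $- \frac{642}{23} \approx -27.913$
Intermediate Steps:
$K = 10$ ($K = \left(-5\right) \left(-2\right) = 10$)
$m = - \frac{16}{23}$ ($m = \left(-16\right) \frac{1}{23} = - \frac{16}{23} \approx -0.69565$)
$\left(K + m\right) \left(-3\right) = \left(10 - \frac{16}{23}\right) \left(-3\right) = \frac{214}{23} \left(-3\right) = - \frac{642}{23}$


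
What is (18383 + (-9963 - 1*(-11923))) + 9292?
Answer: 29635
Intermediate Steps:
(18383 + (-9963 - 1*(-11923))) + 9292 = (18383 + (-9963 + 11923)) + 9292 = (18383 + 1960) + 9292 = 20343 + 9292 = 29635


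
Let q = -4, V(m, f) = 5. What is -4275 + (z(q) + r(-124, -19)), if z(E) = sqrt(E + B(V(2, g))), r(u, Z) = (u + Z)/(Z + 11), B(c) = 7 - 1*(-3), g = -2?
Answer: -34057/8 + sqrt(6) ≈ -4254.7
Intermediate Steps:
B(c) = 10 (B(c) = 7 + 3 = 10)
r(u, Z) = (Z + u)/(11 + Z)
z(E) = sqrt(10 + E) (z(E) = sqrt(E + 10) = sqrt(10 + E))
-4275 + (z(q) + r(-124, -19)) = -4275 + (sqrt(10 - 4) + (-19 - 124)/(11 - 19)) = -4275 + (sqrt(6) - 143/(-8)) = -4275 + (sqrt(6) - 1/8*(-143)) = -4275 + (sqrt(6) + 143/8) = -4275 + (143/8 + sqrt(6)) = -34057/8 + sqrt(6)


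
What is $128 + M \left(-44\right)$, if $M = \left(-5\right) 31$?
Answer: $6948$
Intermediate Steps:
$M = -155$
$128 + M \left(-44\right) = 128 - -6820 = 128 + 6820 = 6948$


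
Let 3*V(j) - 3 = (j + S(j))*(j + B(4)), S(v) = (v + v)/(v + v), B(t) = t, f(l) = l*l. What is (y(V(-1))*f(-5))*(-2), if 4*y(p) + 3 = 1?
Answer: 25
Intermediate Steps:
f(l) = l²
S(v) = 1 (S(v) = (2*v)/((2*v)) = (2*v)*(1/(2*v)) = 1)
V(j) = 1 + (1 + j)*(4 + j)/3 (V(j) = 1 + ((j + 1)*(j + 4))/3 = 1 + ((1 + j)*(4 + j))/3 = 1 + (1 + j)*(4 + j)/3)
y(p) = -½ (y(p) = -¾ + (¼)*1 = -¾ + ¼ = -½)
(y(V(-1))*f(-5))*(-2) = -½*(-5)²*(-2) = -½*25*(-2) = -25/2*(-2) = 25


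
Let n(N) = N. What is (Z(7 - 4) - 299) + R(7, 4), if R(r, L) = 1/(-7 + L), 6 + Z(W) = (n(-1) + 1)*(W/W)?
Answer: -916/3 ≈ -305.33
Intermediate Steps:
Z(W) = -6 (Z(W) = -6 + (-1 + 1)*(W/W) = -6 + 0*1 = -6 + 0 = -6)
(Z(7 - 4) - 299) + R(7, 4) = (-6 - 299) + 1/(-7 + 4) = -305 + 1/(-3) = -305 - ⅓ = -916/3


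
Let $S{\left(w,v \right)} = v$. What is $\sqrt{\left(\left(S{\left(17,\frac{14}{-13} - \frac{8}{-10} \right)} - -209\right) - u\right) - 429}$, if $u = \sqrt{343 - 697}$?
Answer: $\frac{\sqrt{-930670 - 4225 i \sqrt{354}}}{65} \approx 0.63328 - 14.855 i$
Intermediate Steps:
$u = i \sqrt{354}$ ($u = \sqrt{-354} = i \sqrt{354} \approx 18.815 i$)
$\sqrt{\left(\left(S{\left(17,\frac{14}{-13} - \frac{8}{-10} \right)} - -209\right) - u\right) - 429} = \sqrt{\left(\left(\left(\frac{14}{-13} - \frac{8}{-10}\right) - -209\right) - i \sqrt{354}\right) - 429} = \sqrt{\left(\left(\left(14 \left(- \frac{1}{13}\right) - - \frac{4}{5}\right) + 209\right) - i \sqrt{354}\right) - 429} = \sqrt{\left(\left(\left(- \frac{14}{13} + \frac{4}{5}\right) + 209\right) - i \sqrt{354}\right) - 429} = \sqrt{\left(\left(- \frac{18}{65} + 209\right) - i \sqrt{354}\right) - 429} = \sqrt{\left(\frac{13567}{65} - i \sqrt{354}\right) - 429} = \sqrt{- \frac{14318}{65} - i \sqrt{354}}$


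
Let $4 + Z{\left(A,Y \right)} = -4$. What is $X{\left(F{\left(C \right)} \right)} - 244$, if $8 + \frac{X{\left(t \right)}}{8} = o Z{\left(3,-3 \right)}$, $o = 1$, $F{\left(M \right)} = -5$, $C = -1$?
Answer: $-372$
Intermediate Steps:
$Z{\left(A,Y \right)} = -8$ ($Z{\left(A,Y \right)} = -4 - 4 = -8$)
$X{\left(t \right)} = -128$ ($X{\left(t \right)} = -64 + 8 \cdot 1 \left(-8\right) = -64 + 8 \left(-8\right) = -64 - 64 = -128$)
$X{\left(F{\left(C \right)} \right)} - 244 = -128 - 244 = -372$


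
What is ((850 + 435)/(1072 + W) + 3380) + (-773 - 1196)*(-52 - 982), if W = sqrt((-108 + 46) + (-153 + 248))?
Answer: 2343494889746/1149151 - 1285*sqrt(33)/1149151 ≈ 2.0393e+6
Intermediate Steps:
W = sqrt(33) (W = sqrt(-62 + 95) = sqrt(33) ≈ 5.7446)
((850 + 435)/(1072 + W) + 3380) + (-773 - 1196)*(-52 - 982) = ((850 + 435)/(1072 + sqrt(33)) + 3380) + (-773 - 1196)*(-52 - 982) = (1285/(1072 + sqrt(33)) + 3380) - 1969*(-1034) = (3380 + 1285/(1072 + sqrt(33))) + 2035946 = 2039326 + 1285/(1072 + sqrt(33))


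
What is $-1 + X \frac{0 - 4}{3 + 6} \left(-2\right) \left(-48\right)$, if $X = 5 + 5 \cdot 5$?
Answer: $-1281$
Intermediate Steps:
$X = 30$ ($X = 5 + 25 = 30$)
$-1 + X \frac{0 - 4}{3 + 6} \left(-2\right) \left(-48\right) = -1 + 30 \frac{0 - 4}{3 + 6} \left(-2\right) \left(-48\right) = -1 + 30 \left(- \frac{4}{9}\right) \left(-2\right) \left(-48\right) = -1 + \left(- \frac{40}{3}\right) \left(-2\right) \left(-48\right) = -1 + \frac{80}{3} \left(-48\right) = -1 - 1280 = -1281$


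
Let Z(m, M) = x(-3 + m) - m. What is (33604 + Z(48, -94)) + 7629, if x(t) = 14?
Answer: 41199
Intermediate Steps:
Z(m, M) = 14 - m
(33604 + Z(48, -94)) + 7629 = (33604 + (14 - 1*48)) + 7629 = (33604 + (14 - 48)) + 7629 = (33604 - 34) + 7629 = 33570 + 7629 = 41199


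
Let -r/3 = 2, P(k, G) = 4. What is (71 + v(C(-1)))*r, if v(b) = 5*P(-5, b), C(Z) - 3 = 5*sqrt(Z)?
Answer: -546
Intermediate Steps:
r = -6 (r = -3*2 = -6)
C(Z) = 3 + 5*sqrt(Z)
v(b) = 20 (v(b) = 5*4 = 20)
(71 + v(C(-1)))*r = (71 + 20)*(-6) = 91*(-6) = -546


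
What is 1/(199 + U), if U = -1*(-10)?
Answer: 1/209 ≈ 0.0047847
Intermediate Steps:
U = 10
1/(199 + U) = 1/(199 + 10) = 1/209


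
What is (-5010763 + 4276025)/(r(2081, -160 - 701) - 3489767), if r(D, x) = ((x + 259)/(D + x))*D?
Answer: 448190180/2129384251 ≈ 0.21048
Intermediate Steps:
r(D, x) = D*(259 + x)/(D + x) (r(D, x) = ((259 + x)/(D + x))*D = D*(259 + x)/(D + x))
(-5010763 + 4276025)/(r(2081, -160 - 701) - 3489767) = (-5010763 + 4276025)/(2081*(259 + (-160 - 701))/(2081 + (-160 - 701)) - 3489767) = -734738/(2081*(259 - 861)/(2081 - 861) - 3489767) = -734738/(2081*(-602)/1220 - 3489767) = -734738/(2081*(1/1220)*(-602) - 3489767) = -734738/(-626381/610 - 3489767) = -734738/(-2129384251/610) = -734738*(-610/2129384251) = 448190180/2129384251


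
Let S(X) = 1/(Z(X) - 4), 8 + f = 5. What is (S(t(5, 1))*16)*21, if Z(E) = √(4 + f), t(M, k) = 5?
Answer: -112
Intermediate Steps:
f = -3 (f = -8 + 5 = -3)
Z(E) = 1 (Z(E) = √(4 - 3) = √1 = 1)
S(X) = -⅓ (S(X) = 1/(1 - 4) = 1/(-3) = -⅓)
(S(t(5, 1))*16)*21 = -⅓*16*21 = -16/3*21 = -112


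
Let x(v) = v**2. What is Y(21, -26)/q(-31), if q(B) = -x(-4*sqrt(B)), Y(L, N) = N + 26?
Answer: 0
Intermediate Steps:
Y(L, N) = 26 + N
q(B) = -16*B (q(B) = -(-4*sqrt(B))**2 = -16*B)
Y(21, -26)/q(-31) = (26 - 26)/((-16*(-31))) = 0/496 = 0*(1/496) = 0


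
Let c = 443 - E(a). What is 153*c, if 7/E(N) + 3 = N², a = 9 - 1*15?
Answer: 745212/11 ≈ 67747.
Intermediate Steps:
a = -6 (a = 9 - 15 = -6)
E(N) = 7/(-3 + N²)
c = 14612/33 (c = 443 - 7/(-3 + (-6)²) = 443 - 7/(-3 + 36) = 443 - 7/33 = 14612/33 ≈ 442.79)
153*c = 153*(14612/33) = 745212/11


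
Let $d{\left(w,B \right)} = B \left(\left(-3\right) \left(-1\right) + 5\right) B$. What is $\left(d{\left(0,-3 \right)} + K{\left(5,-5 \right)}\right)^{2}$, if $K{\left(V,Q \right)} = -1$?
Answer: $5041$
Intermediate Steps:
$d{\left(w,B \right)} = 8 B^{2}$ ($d{\left(w,B \right)} = B \left(3 + 5\right) B = B 8 B = 8 B B = 8 B^{2}$)
$\left(d{\left(0,-3 \right)} + K{\left(5,-5 \right)}\right)^{2} = \left(8 \left(-3\right)^{2} - 1\right)^{2} = \left(8 \cdot 9 - 1\right)^{2} = \left(72 - 1\right)^{2} = 71^{2} = 5041$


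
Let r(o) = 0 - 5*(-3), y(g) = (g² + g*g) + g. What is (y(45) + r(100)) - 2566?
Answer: 1544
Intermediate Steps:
y(g) = g + 2*g² (y(g) = (g² + g²) + g = 2*g² + g = g + 2*g²)
r(o) = 15 (r(o) = 0 + 15 = 15)
(y(45) + r(100)) - 2566 = (45*(1 + 2*45) + 15) - 2566 = (45*(1 + 90) + 15) - 2566 = (45*91 + 15) - 2566 = (4095 + 15) - 2566 = 4110 - 2566 = 1544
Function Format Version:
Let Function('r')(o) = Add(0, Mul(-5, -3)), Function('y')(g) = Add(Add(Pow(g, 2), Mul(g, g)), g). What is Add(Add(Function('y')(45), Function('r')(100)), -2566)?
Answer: 1544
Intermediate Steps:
Function('y')(g) = Add(g, Mul(2, Pow(g, 2))) (Function('y')(g) = Add(Add(Pow(g, 2), Pow(g, 2)), g) = Add(Mul(2, Pow(g, 2)), g) = Add(g, Mul(2, Pow(g, 2))))
Function('r')(o) = 15 (Function('r')(o) = Add(0, 15) = 15)
Add(Add(Function('y')(45), Function('r')(100)), -2566) = Add(Add(Mul(45, Add(1, Mul(2, 45))), 15), -2566) = Add(Add(Mul(45, Add(1, 90)), 15), -2566) = Add(Add(Mul(45, 91), 15), -2566) = Add(Add(4095, 15), -2566) = Add(4110, -2566) = 1544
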